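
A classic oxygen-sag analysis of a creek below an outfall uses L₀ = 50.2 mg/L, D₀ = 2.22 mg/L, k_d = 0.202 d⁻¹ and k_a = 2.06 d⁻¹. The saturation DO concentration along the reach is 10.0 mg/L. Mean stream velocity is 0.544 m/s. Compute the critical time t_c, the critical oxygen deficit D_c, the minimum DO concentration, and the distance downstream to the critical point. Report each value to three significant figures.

At the critical point dD/dt = 0, so k_d L₀ e^(−k_d t) = k_a D. Substituting D(t) from the Streeter–Phelps equation and solving for t gives
t_c = ln[(k_a/k_d)(1 − D₀(k_a−k_d)/(k_d L₀))] / (k_a−k_d).
Here k_a−k_d = 1.858 d⁻¹ and 1 − D₀(k_a−k_d)/(k_d L₀) = 1 − 2.22×1.858/(0.202×50.2) = 0.5932, so
t_c = ln(10.20 × 0.5932) / 1.858 = 1.800 / 1.858 = 0.9688 d.
D_c = (k_d/k_a) L₀ e^(−k_d t_c) = (0.202/2.06) × 50.2 × e^(−0.202×0.9688) = 0.09806 × 50.2 × 0.8223 = 4.048 mg/L.
Minimum DO = C_s − D_c = 10.0 − 4.048 = 5.952 mg/L.
x_c = v t_c = 0.544 m/s × 0.9688 d × 86400 s/d = 45540 m ≈ 45.5 km.

t_c ≈ 0.969 d; D_c ≈ 4.05 mg/L; min DO ≈ 5.95 mg/L; x_c ≈ 45.5 km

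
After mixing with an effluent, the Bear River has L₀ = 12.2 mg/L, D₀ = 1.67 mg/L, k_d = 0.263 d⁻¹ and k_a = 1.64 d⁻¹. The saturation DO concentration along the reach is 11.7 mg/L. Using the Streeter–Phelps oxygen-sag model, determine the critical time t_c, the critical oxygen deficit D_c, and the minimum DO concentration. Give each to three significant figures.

t_c ≈ 0.413 d; D_c ≈ 1.75 mg/L; min DO ≈ 9.95 mg/L

With k_a/k_d = 6.236 and 1 − D₀(k_a−k_d)/(k_d L₀) = 0.2833,
t_c = ln(6.236 × 0.2833) / (1.64 − 0.263) = ln(1.767) / 1.377 = 0.5691/1.377 = 0.4133 d.
L(t_c) = L₀ e^(−k_d t_c) = 12.2 × 0.8970 = 10.94 mg/L, and at the critical point k_a D_c = k_d L, so D_c = (0.263/1.64) × 10.94 = 1.755 mg/L.
Minimum DO = C_s − D_c = 11.7 − 1.755 = 9.945 mg/L.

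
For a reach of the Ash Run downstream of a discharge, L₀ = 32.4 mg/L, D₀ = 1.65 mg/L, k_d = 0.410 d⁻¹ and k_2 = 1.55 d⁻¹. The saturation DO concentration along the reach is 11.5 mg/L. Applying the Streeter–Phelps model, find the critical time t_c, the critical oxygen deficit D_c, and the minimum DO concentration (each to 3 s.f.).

t_c = [1/(k_2−k_d)] ln[(k_2/k_d)(1 − D₀(k_2−k_d)/(k_d L₀))]
= [1/(1.55−0.410)] ln[(1.55/0.410)(1 − 1.65×1.140/(0.410×32.4))]
= (1/1.140) ln[3.780 × 0.8584] = 0.8772 × ln(3.245) = 0.8772 × 1.177 = 1.033 d.
D_c = (k_d/k_2) L₀ e^(−k_d t_c) = (0.410/1.55) × 32.4 × e^(−0.410×1.033) = 0.2645 × 32.4 × 0.6548 = 5.612 mg/L.
Minimum DO = C_s − D_c = 11.5 − 5.612 = 5.888 mg/L.

t_c ≈ 1.03 d; D_c ≈ 5.61 mg/L; min DO ≈ 5.89 mg/L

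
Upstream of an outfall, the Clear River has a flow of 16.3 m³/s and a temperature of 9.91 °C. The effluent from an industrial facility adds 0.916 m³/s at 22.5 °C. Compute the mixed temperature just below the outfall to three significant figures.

10.6 °C

Flow-weighted mixing: C = (Q_r C_r + Q_w C_w)/(Q_r + Q_w)
= (16.3×9.91 + 0.916×22.5)/(16.3 + 0.916) = 182.1/17.22 = 10.58 °C.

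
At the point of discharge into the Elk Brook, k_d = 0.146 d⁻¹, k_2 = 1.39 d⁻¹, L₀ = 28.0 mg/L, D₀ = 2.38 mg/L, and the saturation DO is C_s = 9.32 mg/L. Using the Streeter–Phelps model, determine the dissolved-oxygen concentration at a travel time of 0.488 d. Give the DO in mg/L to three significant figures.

DO ≈ 6.72 mg/L

k_d L₀/(k_2−k_d) = 0.146×28.0/(1.39−0.146) = 4.088/1.244 = 3.286 mg/L.
e^(−k_d t) = e^(−0.146×0.4880) = 0.9312; e^(−k_2 t) = e^(−1.39×0.4880) = 0.5075.
D = 3.286 × (0.9312 − 0.5075) + 2.38 × 0.5075 = 1.393 + 1.208 = 2.600 mg/L.
DO = C_s − D = 9.32 − 2.600 = 6.720 mg/L.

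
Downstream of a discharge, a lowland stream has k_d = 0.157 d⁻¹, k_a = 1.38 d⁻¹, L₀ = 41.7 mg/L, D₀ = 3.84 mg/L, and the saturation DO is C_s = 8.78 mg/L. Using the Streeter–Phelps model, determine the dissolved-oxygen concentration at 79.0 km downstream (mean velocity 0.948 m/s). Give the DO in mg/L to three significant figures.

DO ≈ 4.58 mg/L

Travel time t = x/v = 79.0 km / (0.948 m/s) = 79000 m / 0.948 m/s = 83330 s = 0.9645 d.
k_d L₀/(k_a−k_d) = 0.157×41.7/(1.38−0.157) = 6.547/1.223 = 5.353 mg/L.
e^(−k_d t) = e^(−0.157×0.9645) = 0.8595; e^(−k_a t) = e^(−1.38×0.9645) = 0.2642.
D = 5.353 × (0.8595 − 0.2642) + 3.84 × 0.2642 = 3.187 + 1.015 = 4.201 mg/L.
DO = C_s − D = 8.78 − 4.201 = 4.579 mg/L.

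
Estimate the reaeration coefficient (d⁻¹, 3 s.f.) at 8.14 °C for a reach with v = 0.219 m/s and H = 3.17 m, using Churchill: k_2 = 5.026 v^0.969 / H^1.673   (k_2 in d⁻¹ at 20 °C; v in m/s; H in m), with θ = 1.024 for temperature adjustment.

k_2 ≈ 0.126 d⁻¹

k_2(20) = 5.026 × 0.219^0.969 / 3.17^1.673 = 5.026 × 0.2296 / 6.891 = 0.1674 d⁻¹.
k_2(8.14) = 0.1674 × 1.024^(8.14−20) = 0.1674 × 0.7548 = 0.1264 d⁻¹.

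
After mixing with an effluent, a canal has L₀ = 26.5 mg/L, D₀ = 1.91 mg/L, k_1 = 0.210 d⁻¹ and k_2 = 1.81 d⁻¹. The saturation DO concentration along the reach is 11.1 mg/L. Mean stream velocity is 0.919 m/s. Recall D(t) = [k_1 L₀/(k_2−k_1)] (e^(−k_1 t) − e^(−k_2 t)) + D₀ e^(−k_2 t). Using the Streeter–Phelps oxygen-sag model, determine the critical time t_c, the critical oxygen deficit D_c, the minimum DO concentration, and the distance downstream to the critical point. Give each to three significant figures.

t_c ≈ 0.848 d; D_c ≈ 2.57 mg/L; min DO ≈ 8.53 mg/L; x_c ≈ 67.4 km

With k_2/k_1 = 8.619 and 1 − D₀(k_2−k_1)/(k_1 L₀) = 0.4509,
t_c = ln(8.619 × 0.4509) / (1.81 − 0.210) = ln(3.886) / 1.600 = 1.357/1.600 = 0.8484 d.
D_c = (k_1/k_2) L₀ e^(−k_1 t_c) = (0.210/1.81) × 26.5 × e^(−0.210×0.8484) = 0.1160 × 26.5 × 0.8368 = 2.573 mg/L.
Minimum DO = C_s − D_c = 11.1 − 2.573 = 8.527 mg/L.
x_c = v t_c = 0.919 m/s × 0.8484 d × 86400 s/d = 67360 m ≈ 67.4 km.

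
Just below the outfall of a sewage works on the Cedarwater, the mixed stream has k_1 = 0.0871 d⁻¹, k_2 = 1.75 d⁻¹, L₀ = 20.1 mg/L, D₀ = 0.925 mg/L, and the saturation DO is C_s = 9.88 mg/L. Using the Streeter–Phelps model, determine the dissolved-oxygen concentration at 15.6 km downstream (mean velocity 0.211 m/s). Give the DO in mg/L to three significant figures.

Travel time t = x/v = 15.6 km / (0.211 m/s) = 15600 m / 0.211 m/s = 73930 s = 0.8557 d.
k_1 L₀/(k_2−k_1) = 0.0871×20.1/(1.75−0.0871) = 1.751/1.663 = 1.053 mg/L.
e^(−k_1 t) = e^(−0.0871×0.8557) = 0.9282; e^(−k_2 t) = e^(−1.75×0.8557) = 0.2237.
D = 1.053 × (0.9282 − 0.2237) + 0.925 × 0.2237 = 0.7417 + 0.2069 = 0.9486 mg/L.
DO = C_s − D = 9.88 − 0.9486 = 8.931 mg/L.

DO ≈ 8.93 mg/L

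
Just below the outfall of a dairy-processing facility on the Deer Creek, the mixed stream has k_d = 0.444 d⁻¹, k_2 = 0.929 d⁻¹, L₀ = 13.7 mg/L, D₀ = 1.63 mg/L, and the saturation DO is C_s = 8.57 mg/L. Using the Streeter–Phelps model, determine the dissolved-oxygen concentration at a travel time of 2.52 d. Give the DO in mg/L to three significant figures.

k_d L₀/(k_2−k_d) = 0.444×13.7/(0.929−0.444) = 6.083/0.4850 = 12.54 mg/L.
e^(−k_d t) = e^(−0.444×2.520) = 0.3266; e^(−k_2 t) = e^(−0.929×2.520) = 0.09622.
D = 12.54 × (0.3266 − 0.09622) + 1.63 × 0.09622 = 2.890 + 0.1568 = 3.047 mg/L.
DO = C_s − D = 8.57 − 3.047 = 5.523 mg/L.

DO ≈ 5.52 mg/L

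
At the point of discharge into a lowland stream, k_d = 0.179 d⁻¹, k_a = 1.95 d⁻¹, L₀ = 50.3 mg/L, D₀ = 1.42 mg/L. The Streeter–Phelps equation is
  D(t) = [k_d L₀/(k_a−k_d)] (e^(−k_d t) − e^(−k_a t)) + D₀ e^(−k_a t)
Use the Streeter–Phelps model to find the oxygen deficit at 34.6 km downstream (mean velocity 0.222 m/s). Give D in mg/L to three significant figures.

D ≈ 3.57 mg/L

Travel time t = x/v = 34.6 km / (0.222 m/s) = 34600 m / 0.222 m/s = 155900 s = 1.804 d.
k_d L₀/(k_a−k_d) = 0.179×50.3/(1.95−0.179) = 9.004/1.771 = 5.084 mg/L.
e^(−k_d t) = e^(−0.179×1.804) = 0.7240; e^(−k_a t) = e^(−1.95×1.804) = 0.02967.
D = 5.084 × (0.7240 − 0.02967) + 1.42 × 0.02967 = 3.530 + 0.04213 = 3.572 mg/L.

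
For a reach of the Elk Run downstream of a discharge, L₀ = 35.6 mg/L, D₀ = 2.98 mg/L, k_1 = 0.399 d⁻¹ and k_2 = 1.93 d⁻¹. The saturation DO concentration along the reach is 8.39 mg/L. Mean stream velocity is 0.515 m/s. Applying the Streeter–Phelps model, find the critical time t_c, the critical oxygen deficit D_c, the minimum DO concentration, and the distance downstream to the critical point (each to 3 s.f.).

t_c ≈ 0.777 d; D_c ≈ 5.40 mg/L; min DO ≈ 2.99 mg/L; x_c ≈ 34.6 km

t_c = [1/(k_2−k_1)] ln[(k_2/k_1)(1 − D₀(k_2−k_1)/(k_1 L₀))]
= [1/(1.93−0.399)] ln[(1.93/0.399)(1 − 2.98×1.531/(0.399×35.6))]
= (1/1.531) ln[4.837 × 0.6788] = 0.6532 × ln(3.283) = 0.6532 × 1.189 = 0.7765 d.
D_c = (k_1/k_2) L₀ e^(−k_1 t_c) = (0.399/1.93) × 35.6 × e^(−0.399×0.7765) = 0.2067 × 35.6 × 0.7336 = 5.399 mg/L.
Minimum DO = C_s − D_c = 8.39 − 5.399 = 2.991 mg/L.
x_c = v t_c = 0.515 m/s × 0.7765 d × 86400 s/d = 34550 m ≈ 34.6 km.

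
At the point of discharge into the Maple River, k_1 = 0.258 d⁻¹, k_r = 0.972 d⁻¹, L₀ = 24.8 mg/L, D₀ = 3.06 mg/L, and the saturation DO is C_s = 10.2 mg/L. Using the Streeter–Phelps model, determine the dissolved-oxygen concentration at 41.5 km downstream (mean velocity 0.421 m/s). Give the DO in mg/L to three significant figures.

Travel time t = x/v = 41.5 km / (0.421 m/s) = 41500 m / 0.421 m/s = 98570 s = 1.141 d.
k_1 L₀/(k_r−k_1) = 0.258×24.8/(0.972−0.258) = 6.398/0.7140 = 8.961 mg/L.
e^(−k_1 t) = e^(−0.258×1.141) = 0.7450; e^(−k_r t) = e^(−0.972×1.141) = 0.3299.
D = 8.961 × (0.7450 − 0.3299) + 3.06 × 0.3299 = 3.720 + 1.009 = 4.729 mg/L.
DO = C_s − D = 10.2 − 4.729 = 5.471 mg/L.

DO ≈ 5.47 mg/L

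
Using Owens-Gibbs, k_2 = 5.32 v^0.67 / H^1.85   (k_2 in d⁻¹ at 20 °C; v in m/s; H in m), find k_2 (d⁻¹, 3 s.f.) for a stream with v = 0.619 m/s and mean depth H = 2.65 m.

k_2 ≈ 0.636 d⁻¹

k_2 = 5.32 × 0.619^0.67 / 2.65^1.85 = 5.32 × 0.7252 / 6.067 = 0.6358 d⁻¹.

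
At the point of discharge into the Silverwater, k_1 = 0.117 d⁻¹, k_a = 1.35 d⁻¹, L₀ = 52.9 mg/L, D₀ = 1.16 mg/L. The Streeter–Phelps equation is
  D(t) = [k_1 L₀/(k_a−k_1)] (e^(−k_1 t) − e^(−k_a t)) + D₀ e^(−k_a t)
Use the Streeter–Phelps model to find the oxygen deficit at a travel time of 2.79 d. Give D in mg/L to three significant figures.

k_1 L₀/(k_a−k_1) = 0.117×52.9/(1.35−0.117) = 6.189/1.233 = 5.020 mg/L.
e^(−k_1 t) = e^(−0.117×2.790) = 0.7215; e^(−k_a t) = e^(−1.35×2.790) = 0.02313.
D = 5.020 × (0.7215 − 0.02313) + 1.16 × 0.02313 = 3.506 + 0.02683 = 3.532 mg/L.

D ≈ 3.53 mg/L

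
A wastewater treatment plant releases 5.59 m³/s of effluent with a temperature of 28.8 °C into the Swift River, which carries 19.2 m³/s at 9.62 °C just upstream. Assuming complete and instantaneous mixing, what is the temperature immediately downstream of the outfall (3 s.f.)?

Flow-weighted mixing: C = (Q_r C_r + Q_w C_w)/(Q_r + Q_w)
= (19.2×9.62 + 5.59×28.8)/(19.2 + 5.59) = 345.7/24.79 = 13.94 °C.

13.9 °C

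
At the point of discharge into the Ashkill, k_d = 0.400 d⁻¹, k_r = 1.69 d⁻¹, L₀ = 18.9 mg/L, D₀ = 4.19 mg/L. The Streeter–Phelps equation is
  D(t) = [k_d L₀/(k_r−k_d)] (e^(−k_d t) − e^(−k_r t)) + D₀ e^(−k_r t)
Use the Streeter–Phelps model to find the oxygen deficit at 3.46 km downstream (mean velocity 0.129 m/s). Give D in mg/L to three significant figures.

D ≈ 4.19 mg/L

Travel time t = x/v = 3.46 km / (0.129 m/s) = 3460 m / 0.129 m/s = 26820 s = 0.3104 d.
k_d L₀/(k_r−k_d) = 0.400×18.9/(1.69−0.400) = 7.560/1.290 = 5.860 mg/L.
e^(−k_d t) = e^(−0.400×0.3104) = 0.8832; e^(−k_r t) = e^(−1.69×0.3104) = 0.5918.
D = 5.860 × (0.8832 − 0.5918) + 4.19 × 0.5918 = 1.708 + 2.480 = 4.188 mg/L.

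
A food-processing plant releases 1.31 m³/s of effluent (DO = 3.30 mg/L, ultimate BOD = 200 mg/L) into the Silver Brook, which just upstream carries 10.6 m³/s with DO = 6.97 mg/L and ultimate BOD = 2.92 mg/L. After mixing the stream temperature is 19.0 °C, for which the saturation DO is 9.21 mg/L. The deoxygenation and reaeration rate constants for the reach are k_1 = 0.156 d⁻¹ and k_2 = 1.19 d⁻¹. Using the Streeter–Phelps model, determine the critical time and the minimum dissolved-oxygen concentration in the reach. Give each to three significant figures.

Mixed DO = (10.6×6.97 + 1.31×3.30)/(10.6+1.31) = 78.20/11.91 = 6.566 mg/L.
Mixed L₀ = (10.6×2.92 + 1.31×200)/(11.91) = 293.0/11.91 = 24.60 mg/L.
Initial deficit D₀ = C_s − DO₀ = 9.21 − 6.566 = 2.644 mg/L.
t_c = (1/1.034) ln[(1.19/0.156)(1 − 2.644×1.034/(0.156×24.60))] = 0.9671 × ln(2.194) = 0.7599 d.
D_c = (0.156/1.19) × 24.60 × e^(−0.156×0.7599) = 0.1311 × 24.60 × 0.8882 = 2.864 mg/L.
Minimum DO = 9.21 − 2.864 = 6.346 mg/L.

t_c ≈ 0.760 d; minimum DO ≈ 6.35 mg/L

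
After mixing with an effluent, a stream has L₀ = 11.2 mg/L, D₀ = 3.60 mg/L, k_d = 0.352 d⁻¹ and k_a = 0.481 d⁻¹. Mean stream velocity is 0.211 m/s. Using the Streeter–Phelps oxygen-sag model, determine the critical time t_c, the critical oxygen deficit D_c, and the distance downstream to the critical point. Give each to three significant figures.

At the critical point dD/dt = 0, so k_d L₀ e^(−k_d t) = k_a D. Substituting D(t) from the Streeter–Phelps equation and solving for t gives
t_c = ln[(k_a/k_d)(1 − D₀(k_a−k_d)/(k_d L₀))] / (k_a−k_d).
Here k_a−k_d = 0.1290 d⁻¹ and 1 − D₀(k_a−k_d)/(k_d L₀) = 1 − 3.60×0.1290/(0.352×11.2) = 0.8822, so
t_c = ln(1.366 × 0.8822) / 0.1290 = 0.1869 / 0.1290 = 1.449 d.
D_c = (k_d/k_a) L₀ e^(−k_d t_c) = (0.352/0.481) × 11.2 × e^(−0.352×1.449) = 0.7318 × 11.2 × 0.6005 = 4.922 mg/L.
x_c = v t_c = 0.211 m/s × 1.449 d × 86400 s/d = 26410 m ≈ 26.4 km.

t_c ≈ 1.45 d; D_c ≈ 4.92 mg/L; x_c ≈ 26.4 km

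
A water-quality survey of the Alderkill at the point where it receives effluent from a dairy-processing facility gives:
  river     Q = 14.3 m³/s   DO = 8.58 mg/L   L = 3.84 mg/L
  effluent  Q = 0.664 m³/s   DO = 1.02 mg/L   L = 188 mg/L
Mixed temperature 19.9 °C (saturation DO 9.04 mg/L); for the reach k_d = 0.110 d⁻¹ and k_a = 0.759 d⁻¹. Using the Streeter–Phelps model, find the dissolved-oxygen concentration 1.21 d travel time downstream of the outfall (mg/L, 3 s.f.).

DO ≈ 7.75 mg/L

Mixed DO = (14.3×8.58 + 0.664×1.02)/(14.3+0.664) = 123.4/14.96 = 8.245 mg/L.
Mixed L₀ = (14.3×3.84 + 0.664×188)/(14.96) = 179.7/14.96 = 12.01 mg/L.
Initial deficit D₀ = C_s − DO₀ = 9.04 − 8.245 = 0.7955 mg/L.
D(1.21) = [0.110×12.01/(0.759−0.110)](e^(−0.110×1.21) − e^(−0.759×1.21)) + 0.7955 e^(−0.759×1.21)
= 2.036 × (0.8754 − 0.3992) + 0.7955 × 0.3992 = 1.287 mg/L.
DO = 9.04 − 1.287 = 7.753 mg/L.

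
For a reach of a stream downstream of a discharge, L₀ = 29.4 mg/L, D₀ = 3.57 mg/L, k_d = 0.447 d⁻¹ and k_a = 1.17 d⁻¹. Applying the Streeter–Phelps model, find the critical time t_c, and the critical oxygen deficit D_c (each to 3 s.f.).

t_c = [1/(k_a−k_d)] ln[(k_a/k_d)(1 − D₀(k_a−k_d)/(k_d L₀))]
= [1/(1.17−0.447)] ln[(1.17/0.447)(1 − 3.57×0.7230/(0.447×29.4))]
= (1/0.7230) ln[2.617 × 0.8036] = 1.383 × ln(2.103) = 1.383 × 0.7435 = 1.028 d.
D_c = (k_d/k_a) L₀ e^(−k_d t_c) = (0.447/1.17) × 29.4 × e^(−0.447×1.028) = 0.3821 × 29.4 × 0.6315 = 7.093 mg/L.

t_c ≈ 1.03 d; D_c ≈ 7.09 mg/L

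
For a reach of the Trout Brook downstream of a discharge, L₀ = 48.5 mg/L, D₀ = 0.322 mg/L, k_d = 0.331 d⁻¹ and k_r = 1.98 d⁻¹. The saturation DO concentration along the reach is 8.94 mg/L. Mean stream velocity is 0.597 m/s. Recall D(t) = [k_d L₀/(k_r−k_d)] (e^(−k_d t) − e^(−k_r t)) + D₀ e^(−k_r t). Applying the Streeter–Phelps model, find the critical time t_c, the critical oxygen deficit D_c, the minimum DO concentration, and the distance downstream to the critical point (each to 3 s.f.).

t_c ≈ 1.06 d; D_c ≈ 5.70 mg/L; min DO ≈ 3.24 mg/L; x_c ≈ 54.9 km

With k_r/k_d = 5.982 and 1 − D₀(k_r−k_d)/(k_d L₀) = 0.9669,
t_c = ln(5.982 × 0.9669) / (1.98 − 0.331) = ln(5.784) / 1.649 = 1.755/1.649 = 1.064 d.
D_c = (k_d/k_r) L₀ e^(−k_d t_c) = (0.331/1.98) × 48.5 × e^(−0.331×1.064) = 0.1672 × 48.5 × 0.7031 = 5.700 mg/L.
Minimum DO = C_s − D_c = 8.94 − 5.700 = 3.240 mg/L.
x_c = v t_c = 0.597 m/s × 1.064 d × 86400 s/d = 54900 m ≈ 54.9 km.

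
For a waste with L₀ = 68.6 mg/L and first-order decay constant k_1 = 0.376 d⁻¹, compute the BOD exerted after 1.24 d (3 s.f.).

y_t = L₀(1 − e^(−k_1 t)) = 68.6 × (1 − e^(−0.376×1.24))
= 68.6 × (1 − 0.6274) = 68.6 × 0.3726 = 25.56 mg/L.

y ≈ 25.6 mg/L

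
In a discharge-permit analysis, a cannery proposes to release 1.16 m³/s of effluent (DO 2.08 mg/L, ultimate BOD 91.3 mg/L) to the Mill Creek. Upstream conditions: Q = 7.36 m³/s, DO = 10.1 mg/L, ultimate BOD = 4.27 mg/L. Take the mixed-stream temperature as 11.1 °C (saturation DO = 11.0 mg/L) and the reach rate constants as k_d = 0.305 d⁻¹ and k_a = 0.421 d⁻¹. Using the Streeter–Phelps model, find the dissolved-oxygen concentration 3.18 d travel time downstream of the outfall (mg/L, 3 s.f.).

DO ≈ 5.52 mg/L

Mixed DO = (7.36×10.1 + 1.16×2.08)/(7.36+1.16) = 76.75/8.520 = 9.008 mg/L.
Mixed L₀ = (7.36×4.27 + 1.16×91.3)/(8.520) = 137.3/8.520 = 16.12 mg/L.
Initial deficit D₀ = C_s − DO₀ = 11.0 − 9.008 = 1.992 mg/L.
D(3.18) = [0.305×16.12/(0.421−0.305)](e^(−0.305×3.18) − e^(−0.421×3.18)) + 1.992 e^(−0.421×3.18)
= 42.38 × (0.3791 − 0.2622) + 1.992 × 0.2622 = 5.479 mg/L.
DO = 11.0 − 5.479 = 5.521 mg/L.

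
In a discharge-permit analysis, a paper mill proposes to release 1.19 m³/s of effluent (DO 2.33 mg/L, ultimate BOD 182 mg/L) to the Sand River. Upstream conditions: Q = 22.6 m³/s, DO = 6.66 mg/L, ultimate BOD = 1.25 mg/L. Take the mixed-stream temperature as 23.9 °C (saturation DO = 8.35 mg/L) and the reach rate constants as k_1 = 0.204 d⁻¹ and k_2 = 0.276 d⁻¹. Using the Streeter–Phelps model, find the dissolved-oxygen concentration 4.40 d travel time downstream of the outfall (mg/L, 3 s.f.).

DO ≈ 4.56 mg/L

Mixed DO = (22.6×6.66 + 1.19×2.33)/(22.6+1.19) = 153.3/23.79 = 6.443 mg/L.
Mixed L₀ = (22.6×1.25 + 1.19×182)/(23.79) = 244.8/23.79 = 10.29 mg/L.
Initial deficit D₀ = C_s − DO₀ = 8.35 − 6.443 = 1.907 mg/L.
D(4.40) = [0.204×10.29/(0.276−0.204)](e^(−0.204×4.40) − e^(−0.276×4.40)) + 1.907 e^(−0.276×4.40)
= 29.16 × (0.4075 − 0.2969) + 1.907 × 0.2969 = 3.793 mg/L.
DO = 8.35 − 3.793 = 4.557 mg/L.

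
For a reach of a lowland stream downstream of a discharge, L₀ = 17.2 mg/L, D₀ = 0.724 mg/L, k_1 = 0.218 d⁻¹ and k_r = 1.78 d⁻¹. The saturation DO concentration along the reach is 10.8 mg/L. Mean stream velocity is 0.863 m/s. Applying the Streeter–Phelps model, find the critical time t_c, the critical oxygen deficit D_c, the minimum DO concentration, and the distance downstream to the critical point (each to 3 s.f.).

t_c ≈ 1.11 d; D_c ≈ 1.65 mg/L; min DO ≈ 9.15 mg/L; x_c ≈ 83.1 km

With k_r/k_1 = 8.165 and 1 − D₀(k_r−k_1)/(k_1 L₀) = 0.6984,
t_c = ln(8.165 × 0.6984) / (1.78 − 0.218) = ln(5.703) / 1.562 = 1.741/1.562 = 1.115 d.
D_c = (k_1/k_r) L₀ e^(−k_1 t_c) = (0.218/1.78) × 17.2 × e^(−0.218×1.115) = 0.1225 × 17.2 × 0.7843 = 1.652 mg/L.
Minimum DO = C_s − D_c = 10.8 − 1.652 = 9.148 mg/L.
x_c = v t_c = 0.863 m/s × 1.115 d × 86400 s/d = 83100 m ≈ 83.1 km.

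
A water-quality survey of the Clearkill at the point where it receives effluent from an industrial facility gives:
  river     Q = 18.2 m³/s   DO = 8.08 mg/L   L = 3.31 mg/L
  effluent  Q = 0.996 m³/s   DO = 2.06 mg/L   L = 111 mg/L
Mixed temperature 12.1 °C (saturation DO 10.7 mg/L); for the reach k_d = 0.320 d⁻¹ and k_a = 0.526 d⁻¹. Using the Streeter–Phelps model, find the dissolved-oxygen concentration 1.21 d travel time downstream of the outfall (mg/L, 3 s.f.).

DO ≈ 7.08 mg/L

Mixed DO = (18.2×8.08 + 0.996×2.06)/(18.2+0.996) = 149.1/19.20 = 7.768 mg/L.
Mixed L₀ = (18.2×3.31 + 0.996×111)/(19.20) = 170.8/19.20 = 8.898 mg/L.
Initial deficit D₀ = C_s − DO₀ = 10.7 − 7.768 = 2.932 mg/L.
D(1.21) = [0.320×8.898/(0.526−0.320)](e^(−0.320×1.21) − e^(−0.526×1.21)) + 2.932 e^(−0.526×1.21)
= 13.82 × (0.6790 − 0.5292) + 2.932 × 0.5292 = 3.622 mg/L.
DO = 10.7 − 3.622 = 7.078 mg/L.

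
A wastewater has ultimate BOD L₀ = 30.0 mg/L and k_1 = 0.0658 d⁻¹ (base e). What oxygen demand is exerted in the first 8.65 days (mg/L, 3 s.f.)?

y ≈ 13.0 mg/L

y_t = L₀(1 − e^(−k_1 t)) = 30.0 × (1 − e^(−0.0658×8.65))
= 30.0 × (1 − 0.5660) = 30.0 × 0.4340 = 13.02 mg/L.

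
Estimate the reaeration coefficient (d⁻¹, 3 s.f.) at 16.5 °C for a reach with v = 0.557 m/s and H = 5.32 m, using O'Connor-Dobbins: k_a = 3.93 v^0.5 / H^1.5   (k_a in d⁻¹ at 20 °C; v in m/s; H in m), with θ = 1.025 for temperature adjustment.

k_a ≈ 0.219 d⁻¹

k_a(20) = 3.93 × 0.557^0.5 / 5.32^1.5 = 3.93 × 0.7463 / 12.27 = 0.2390 d⁻¹.
k_a(16.5) = 0.2390 × 1.025^(16.5−20) = 0.2390 × 0.9172 = 0.2192 d⁻¹.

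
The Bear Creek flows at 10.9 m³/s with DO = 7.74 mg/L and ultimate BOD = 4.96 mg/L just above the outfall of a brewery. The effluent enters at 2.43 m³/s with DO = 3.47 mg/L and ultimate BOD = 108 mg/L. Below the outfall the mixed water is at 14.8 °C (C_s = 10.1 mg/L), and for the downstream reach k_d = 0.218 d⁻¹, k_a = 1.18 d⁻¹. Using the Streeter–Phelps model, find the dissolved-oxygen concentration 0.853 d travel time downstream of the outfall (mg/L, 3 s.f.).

DO ≈ 6.45 mg/L

Mixed DO = (10.9×7.74 + 2.43×3.47)/(10.9+2.43) = 92.80/13.33 = 6.962 mg/L.
Mixed L₀ = (10.9×4.96 + 2.43×108)/(13.33) = 316.5/13.33 = 23.74 mg/L.
Initial deficit D₀ = C_s − DO₀ = 10.1 − 6.962 = 3.138 mg/L.
D(0.853) = [0.218×23.74/(1.18−0.218)](e^(−0.218×0.853) − e^(−1.18×0.853)) + 3.138 e^(−1.18×0.853)
= 5.381 × (0.8303 − 0.3655) + 3.138 × 0.3655 = 3.648 mg/L.
DO = 10.1 − 3.648 = 6.452 mg/L.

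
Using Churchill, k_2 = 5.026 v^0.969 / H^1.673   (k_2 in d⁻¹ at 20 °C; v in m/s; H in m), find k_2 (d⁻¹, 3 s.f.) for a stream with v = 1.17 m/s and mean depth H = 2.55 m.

k_2 ≈ 1.22 d⁻¹

k_2 = 5.026 × 1.17^0.969 / 2.55^1.673 = 5.026 × 1.164 / 4.788 = 1.222 d⁻¹.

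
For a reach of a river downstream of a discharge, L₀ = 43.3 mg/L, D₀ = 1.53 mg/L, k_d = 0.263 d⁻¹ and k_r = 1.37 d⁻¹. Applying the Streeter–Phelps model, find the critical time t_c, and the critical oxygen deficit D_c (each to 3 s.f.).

t_c ≈ 1.35 d; D_c ≈ 5.84 mg/L

At the critical point dD/dt = 0, so k_d L₀ e^(−k_d t) = k_r D. Substituting D(t) from the Streeter–Phelps equation and solving for t gives
t_c = ln[(k_r/k_d)(1 − D₀(k_r−k_d)/(k_d L₀))] / (k_r−k_d).
Here k_r−k_d = 1.107 d⁻¹ and 1 − D₀(k_r−k_d)/(k_d L₀) = 1 − 1.53×1.107/(0.263×43.3) = 0.8513, so
t_c = ln(5.209 × 0.8513) / 1.107 = 1.489 / 1.107 = 1.345 d.
L(t_c) = L₀ e^(−k_d t_c) = 43.3 × 0.7020 = 30.40 mg/L, and at the critical point k_r D_c = k_d L, so D_c = (0.263/1.37) × 30.40 = 5.835 mg/L.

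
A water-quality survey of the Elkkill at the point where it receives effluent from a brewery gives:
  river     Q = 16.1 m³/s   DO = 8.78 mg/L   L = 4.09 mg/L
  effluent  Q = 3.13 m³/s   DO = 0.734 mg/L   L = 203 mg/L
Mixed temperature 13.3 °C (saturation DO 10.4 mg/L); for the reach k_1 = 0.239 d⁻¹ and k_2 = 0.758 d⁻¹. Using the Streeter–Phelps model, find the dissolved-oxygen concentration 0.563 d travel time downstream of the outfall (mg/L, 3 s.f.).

Mixed DO = (16.1×8.78 + 3.13×0.734)/(16.1+3.13) = 143.7/19.23 = 7.470 mg/L.
Mixed L₀ = (16.1×4.09 + 3.13×203)/(19.23) = 701.2/19.23 = 36.47 mg/L.
Initial deficit D₀ = C_s − DO₀ = 10.4 − 7.470 = 2.930 mg/L.
D(0.563) = [0.239×36.47/(0.758−0.239)](e^(−0.239×0.563) − e^(−0.758×0.563)) + 2.930 e^(−0.758×0.563)
= 16.79 × (0.8741 − 0.6526) + 2.930 × 0.6526 = 5.631 mg/L.
DO = 10.4 − 5.631 = 4.769 mg/L.

DO ≈ 4.77 mg/L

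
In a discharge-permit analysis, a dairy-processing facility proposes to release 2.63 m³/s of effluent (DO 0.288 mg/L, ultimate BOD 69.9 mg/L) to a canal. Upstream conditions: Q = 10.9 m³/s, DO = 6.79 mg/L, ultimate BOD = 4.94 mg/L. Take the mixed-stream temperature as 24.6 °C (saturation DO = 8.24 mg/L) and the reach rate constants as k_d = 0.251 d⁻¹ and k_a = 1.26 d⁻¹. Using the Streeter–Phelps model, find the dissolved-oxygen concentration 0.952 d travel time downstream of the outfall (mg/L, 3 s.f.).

Mixed DO = (10.9×6.79 + 2.63×0.288)/(10.9+2.63) = 74.77/13.53 = 5.526 mg/L.
Mixed L₀ = (10.9×4.94 + 2.63×69.9)/(13.53) = 237.7/13.53 = 17.57 mg/L.
Initial deficit D₀ = C_s − DO₀ = 8.24 − 5.526 = 2.714 mg/L.
D(0.952) = [0.251×17.57/(1.26−0.251)](e^(−0.251×0.952) − e^(−1.26×0.952)) + 2.714 e^(−1.26×0.952)
= 4.370 × (0.7875 − 0.3013) + 2.714 × 0.3013 = 2.942 mg/L.
DO = 8.24 − 2.942 = 5.298 mg/L.

DO ≈ 5.30 mg/L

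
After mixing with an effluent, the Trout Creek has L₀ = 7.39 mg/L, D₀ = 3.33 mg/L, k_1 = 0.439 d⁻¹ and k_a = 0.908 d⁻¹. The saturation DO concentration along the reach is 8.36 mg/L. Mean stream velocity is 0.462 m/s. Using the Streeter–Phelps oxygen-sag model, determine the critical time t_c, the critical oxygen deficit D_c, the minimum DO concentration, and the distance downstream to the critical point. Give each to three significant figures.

t_c = [1/(k_a−k_1)] ln[(k_a/k_1)(1 − D₀(k_a−k_1)/(k_1 L₀))]
= [1/(0.908−0.439)] ln[(0.908/0.439)(1 − 3.33×0.4690/(0.439×7.39))]
= (1/0.4690) ln[2.068 × 0.5186] = 2.132 × ln(1.073) = 2.132 × 0.07012 = 0.1495 d.
L(t_c) = L₀ e^(−k_1 t_c) = 7.39 × 0.9365 = 6.921 mg/L, and at the critical point k_a D_c = k_1 L, so D_c = (0.439/0.908) × 6.921 = 3.346 mg/L.
Minimum DO = C_s − D_c = 8.36 − 3.346 = 5.014 mg/L.
x_c = v t_c = 0.462 m/s × 0.1495 d × 86400 s/d = 5968 m ≈ 5.97 km.

t_c ≈ 0.150 d; D_c ≈ 3.35 mg/L; min DO ≈ 5.01 mg/L; x_c ≈ 5.97 km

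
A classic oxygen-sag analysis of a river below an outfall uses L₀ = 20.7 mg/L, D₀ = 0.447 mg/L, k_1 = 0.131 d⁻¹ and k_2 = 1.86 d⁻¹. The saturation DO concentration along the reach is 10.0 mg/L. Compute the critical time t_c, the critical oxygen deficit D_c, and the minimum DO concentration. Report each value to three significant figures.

t_c ≈ 1.34 d; D_c ≈ 1.22 mg/L; min DO ≈ 8.78 mg/L

At the critical point dD/dt = 0, so k_1 L₀ e^(−k_1 t) = k_2 D. Substituting D(t) from the Streeter–Phelps equation and solving for t gives
t_c = ln[(k_2/k_1)(1 − D₀(k_2−k_1)/(k_1 L₀))] / (k_2−k_1).
Here k_2−k_1 = 1.729 d⁻¹ and 1 − D₀(k_2−k_1)/(k_1 L₀) = 1 − 0.447×1.729/(0.131×20.7) = 0.7150, so
t_c = ln(14.20 × 0.7150) / 1.729 = 2.318 / 1.729 = 1.340 d.
D_c = (k_1/k_2) L₀ e^(−k_1 t_c) = (0.131/1.86) × 20.7 × e^(−0.131×1.340) = 0.07043 × 20.7 × 0.8390 = 1.223 mg/L.
Minimum DO = C_s − D_c = 10.0 − 1.223 = 8.777 mg/L.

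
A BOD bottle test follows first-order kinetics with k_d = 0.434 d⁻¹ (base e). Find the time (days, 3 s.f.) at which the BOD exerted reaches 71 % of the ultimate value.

y/L₀ = 1 − e^(−k_d t) = 0.71 ⇒ e^(−k_d t) = 0.290
t = −ln(0.290) / 0.434 = 1.238 / 0.434 = 2.852 d.

t ≈ 2.85 d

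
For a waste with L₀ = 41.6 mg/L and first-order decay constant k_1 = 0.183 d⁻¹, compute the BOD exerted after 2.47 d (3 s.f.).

y_t = L₀(1 − e^(−k_1 t)) = 41.6 × (1 − e^(−0.183×2.47))
= 41.6 × (1 − 0.6363) = 41.6 × 0.3637 = 15.13 mg/L.

y ≈ 15.1 mg/L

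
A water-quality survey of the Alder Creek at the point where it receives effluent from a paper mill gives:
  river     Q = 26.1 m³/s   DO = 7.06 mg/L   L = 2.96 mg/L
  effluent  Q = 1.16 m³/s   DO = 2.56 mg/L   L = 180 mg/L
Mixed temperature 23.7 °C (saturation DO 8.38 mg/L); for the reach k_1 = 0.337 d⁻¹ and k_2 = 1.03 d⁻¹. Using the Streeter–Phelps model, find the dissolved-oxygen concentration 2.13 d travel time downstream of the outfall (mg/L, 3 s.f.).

Mixed DO = (26.1×7.06 + 1.16×2.56)/(26.1+1.16) = 187.2/27.26 = 6.869 mg/L.
Mixed L₀ = (26.1×2.96 + 1.16×180)/(27.26) = 286.1/27.26 = 10.49 mg/L.
Initial deficit D₀ = C_s − DO₀ = 8.38 − 6.869 = 1.511 mg/L.
D(2.13) = [0.337×10.49/(1.03−0.337)](e^(−0.337×2.13) − e^(−1.03×2.13)) + 1.511 e^(−1.03×2.13)
= 5.103 × (0.4878 − 0.1115) + 1.511 × 0.1115 = 2.089 mg/L.
DO = 8.38 − 2.089 = 6.291 mg/L.

DO ≈ 6.29 mg/L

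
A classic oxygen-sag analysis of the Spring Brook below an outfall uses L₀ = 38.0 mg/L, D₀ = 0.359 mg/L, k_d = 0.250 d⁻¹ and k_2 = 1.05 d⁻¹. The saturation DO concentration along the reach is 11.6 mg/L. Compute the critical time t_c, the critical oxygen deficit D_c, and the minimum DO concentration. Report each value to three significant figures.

t_c ≈ 1.76 d; D_c ≈ 5.83 mg/L; min DO ≈ 5.77 mg/L

With k_2/k_d = 4.200 and 1 − D₀(k_2−k_d)/(k_d L₀) = 0.9698,
t_c = ln(4.200 × 0.9698) / (1.05 − 0.250) = ln(4.073) / 0.8000 = 1.404/0.8000 = 1.755 d.
L(t_c) = L₀ e^(−k_d t_c) = 38.0 × 0.6448 = 24.50 mg/L, and at the critical point k_2 D_c = k_d L, so D_c = (0.250/1.05) × 24.50 = 5.834 mg/L.
Minimum DO = C_s − D_c = 11.6 − 5.834 = 5.766 mg/L.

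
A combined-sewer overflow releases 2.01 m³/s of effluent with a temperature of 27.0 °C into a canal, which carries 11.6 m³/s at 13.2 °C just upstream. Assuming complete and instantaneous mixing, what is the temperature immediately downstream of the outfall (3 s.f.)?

15.2 °C

Flow-weighted mixing: C = (Q_r C_r + Q_w C_w)/(Q_r + Q_w)
= (11.6×13.2 + 2.01×27.0)/(11.6 + 2.01) = 207.4/13.61 = 15.24 °C.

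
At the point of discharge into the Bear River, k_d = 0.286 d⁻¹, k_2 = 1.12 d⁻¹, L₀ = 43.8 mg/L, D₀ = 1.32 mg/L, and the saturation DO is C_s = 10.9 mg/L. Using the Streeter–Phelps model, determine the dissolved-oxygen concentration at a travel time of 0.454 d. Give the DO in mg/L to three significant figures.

DO ≈ 5.95 mg/L

k_d L₀/(k_2−k_d) = 0.286×43.8/(1.12−0.286) = 12.53/0.8340 = 15.02 mg/L.
e^(−k_d t) = e^(−0.286×0.4540) = 0.8782; e^(−k_2 t) = e^(−1.12×0.4540) = 0.6014.
D = 15.02 × (0.8782 − 0.6014) + 1.32 × 0.6014 = 4.158 + 0.7939 = 4.952 mg/L.
DO = C_s − D = 10.9 − 4.952 = 5.948 mg/L.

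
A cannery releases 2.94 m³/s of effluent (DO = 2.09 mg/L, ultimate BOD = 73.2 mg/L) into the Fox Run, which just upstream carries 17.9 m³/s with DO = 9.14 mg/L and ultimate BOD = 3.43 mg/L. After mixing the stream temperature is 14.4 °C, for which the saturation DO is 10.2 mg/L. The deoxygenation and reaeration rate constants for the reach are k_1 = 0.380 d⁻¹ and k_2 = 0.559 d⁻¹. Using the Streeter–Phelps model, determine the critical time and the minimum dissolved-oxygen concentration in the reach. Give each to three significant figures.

t_c ≈ 1.73 d; minimum DO ≈ 5.53 mg/L

Mixed DO = (17.9×9.14 + 2.94×2.09)/(17.9+2.94) = 169.8/20.84 = 8.145 mg/L.
Mixed L₀ = (17.9×3.43 + 2.94×73.2)/(20.84) = 276.6/20.84 = 13.27 mg/L.
Initial deficit D₀ = C_s − DO₀ = 10.2 − 8.145 = 2.055 mg/L.
t_c = (1/0.1790) ln[(0.559/0.380)(1 − 2.055×0.1790/(0.380×13.27))] = 5.587 × ln(1.364) = 1.733 d.
D_c = (0.380/0.559) × 13.27 × e^(−0.380×1.733) = 0.6798 × 13.27 × 0.5175 = 4.670 mg/L.
Minimum DO = 10.2 − 4.670 = 5.530 mg/L.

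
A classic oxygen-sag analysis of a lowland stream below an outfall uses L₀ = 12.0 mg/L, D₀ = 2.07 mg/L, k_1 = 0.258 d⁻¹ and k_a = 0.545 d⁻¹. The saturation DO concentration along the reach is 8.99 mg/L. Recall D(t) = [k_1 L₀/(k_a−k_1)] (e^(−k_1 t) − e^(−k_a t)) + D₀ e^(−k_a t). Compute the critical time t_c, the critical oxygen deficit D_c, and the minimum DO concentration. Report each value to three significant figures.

t_c ≈ 1.86 d; D_c ≈ 3.51 mg/L; min DO ≈ 5.48 mg/L

With k_a/k_1 = 2.112 and 1 − D₀(k_a−k_1)/(k_1 L₀) = 0.8081,
t_c = ln(2.112 × 0.8081) / (0.545 − 0.258) = ln(1.707) / 0.2870 = 0.5348/0.2870 = 1.863 d.
L(t_c) = L₀ e^(−k_1 t_c) = 12.0 × 0.6183 = 7.420 mg/L, and at the critical point k_a D_c = k_1 L, so D_c = (0.258/0.545) × 7.420 = 3.513 mg/L.
Minimum DO = C_s − D_c = 8.99 − 3.513 = 5.477 mg/L.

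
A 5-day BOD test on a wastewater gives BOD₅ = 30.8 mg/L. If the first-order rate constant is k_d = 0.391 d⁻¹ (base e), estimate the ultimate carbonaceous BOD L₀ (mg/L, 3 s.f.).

BOD₅ = L₀(1 − e^(−5k_d)) ⇒ L₀ = BOD₅ / (1 − e^(−5×0.391))
= 30.8 / (1 − 0.1416) = 30.8 / 0.8584 = 35.88 mg/L.

L₀ ≈ 35.9 mg/L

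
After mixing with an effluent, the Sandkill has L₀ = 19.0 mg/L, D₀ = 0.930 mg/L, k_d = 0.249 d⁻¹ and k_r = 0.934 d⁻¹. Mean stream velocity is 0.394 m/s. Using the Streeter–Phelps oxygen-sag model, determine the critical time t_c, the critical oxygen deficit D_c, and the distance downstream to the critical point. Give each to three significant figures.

t_c ≈ 1.72 d; D_c ≈ 3.30 mg/L; x_c ≈ 58.5 km

t_c = [1/(k_r−k_d)] ln[(k_r/k_d)(1 − D₀(k_r−k_d)/(k_d L₀))]
= [1/(0.934−0.249)] ln[(0.934/0.249)(1 − 0.930×0.6850/(0.249×19.0))]
= (1/0.6850) ln[3.751 × 0.8653] = 1.460 × ln(3.246) = 1.460 × 1.177 = 1.719 d.
L(t_c) = L₀ e^(−k_d t_c) = 19.0 × 0.6518 = 12.38 mg/L, and at the critical point k_r D_c = k_d L, so D_c = (0.249/0.934) × 12.38 = 3.302 mg/L.
x_c = v t_c = 0.394 m/s × 1.719 d × 86400 s/d = 58510 m ≈ 58.5 km.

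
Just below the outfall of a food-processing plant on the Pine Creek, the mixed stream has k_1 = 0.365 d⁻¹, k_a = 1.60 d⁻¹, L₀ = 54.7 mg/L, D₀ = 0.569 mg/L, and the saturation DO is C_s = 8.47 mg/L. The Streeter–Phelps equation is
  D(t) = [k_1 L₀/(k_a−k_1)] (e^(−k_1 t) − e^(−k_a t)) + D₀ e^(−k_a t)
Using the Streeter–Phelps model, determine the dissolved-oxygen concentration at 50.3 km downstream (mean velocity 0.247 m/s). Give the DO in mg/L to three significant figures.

Travel time t = x/v = 50.3 km / (0.247 m/s) = 50300 m / 0.247 m/s = 203600 s = 2.357 d.
k_1 L₀/(k_a−k_1) = 0.365×54.7/(1.60−0.365) = 19.97/1.235 = 16.17 mg/L.
e^(−k_1 t) = e^(−0.365×2.357) = 0.4230; e^(−k_a t) = e^(−1.60×2.357) = 0.02302.
D = 16.17 × (0.4230 − 0.02302) + 0.569 × 0.02302 = 6.467 + 0.01310 = 6.480 mg/L.
DO = C_s − D = 8.47 − 6.480 = 1.990 mg/L.

DO ≈ 1.99 mg/L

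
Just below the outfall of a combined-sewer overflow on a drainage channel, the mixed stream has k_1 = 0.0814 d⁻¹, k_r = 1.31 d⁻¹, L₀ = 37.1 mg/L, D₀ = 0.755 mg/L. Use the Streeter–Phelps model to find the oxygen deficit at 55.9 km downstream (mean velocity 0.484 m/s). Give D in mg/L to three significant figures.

D ≈ 1.91 mg/L

Travel time t = x/v = 55.9 km / (0.484 m/s) = 55900 m / 0.484 m/s = 115500 s = 1.337 d.
k_1 L₀/(k_r−k_1) = 0.0814×37.1/(1.31−0.0814) = 3.020/1.229 = 2.458 mg/L.
e^(−k_1 t) = e^(−0.0814×1.337) = 0.8969; e^(−k_r t) = e^(−1.31×1.337) = 0.1736.
D = 2.458 × (0.8969 − 0.1736) + 0.755 × 0.1736 = 1.778 + 0.1310 = 1.909 mg/L.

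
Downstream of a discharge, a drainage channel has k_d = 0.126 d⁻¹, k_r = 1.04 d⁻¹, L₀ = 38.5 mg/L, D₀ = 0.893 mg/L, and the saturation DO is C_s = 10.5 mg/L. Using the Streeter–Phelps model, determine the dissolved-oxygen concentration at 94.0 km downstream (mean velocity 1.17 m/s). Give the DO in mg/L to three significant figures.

Travel time t = x/v = 94.0 km / (1.17 m/s) = 94000 m / 1.17 m/s = 80340 s = 0.9299 d.
k_d L₀/(k_r−k_d) = 0.126×38.5/(1.04−0.126) = 4.851/0.9140 = 5.307 mg/L.
e^(−k_d t) = e^(−0.126×0.9299) = 0.8894; e^(−k_r t) = e^(−1.04×0.9299) = 0.3802.
D = 5.307 × (0.8894 − 0.3802) + 0.893 × 0.3802 = 2.703 + 0.3395 = 3.042 mg/L.
DO = C_s − D = 10.5 − 3.042 = 7.458 mg/L.

DO ≈ 7.46 mg/L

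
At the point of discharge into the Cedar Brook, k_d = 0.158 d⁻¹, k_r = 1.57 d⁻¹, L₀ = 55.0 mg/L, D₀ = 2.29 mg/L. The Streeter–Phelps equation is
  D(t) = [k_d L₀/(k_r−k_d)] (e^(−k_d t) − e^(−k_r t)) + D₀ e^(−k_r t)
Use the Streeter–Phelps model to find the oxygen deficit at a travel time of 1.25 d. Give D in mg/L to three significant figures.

k_d L₀/(k_r−k_d) = 0.158×55.0/(1.57−0.158) = 8.690/1.412 = 6.154 mg/L.
e^(−k_d t) = e^(−0.158×1.250) = 0.8208; e^(−k_r t) = e^(−1.57×1.250) = 0.1405.
D = 6.154 × (0.8208 − 0.1405) + 2.29 × 0.1405 = 4.187 + 0.3218 = 4.508 mg/L.

D ≈ 4.51 mg/L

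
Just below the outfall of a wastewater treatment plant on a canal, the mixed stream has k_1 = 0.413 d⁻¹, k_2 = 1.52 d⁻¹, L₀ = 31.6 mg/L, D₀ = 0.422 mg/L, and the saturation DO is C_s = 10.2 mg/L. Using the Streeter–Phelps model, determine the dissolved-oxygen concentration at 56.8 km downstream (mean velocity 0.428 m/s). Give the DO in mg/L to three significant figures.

Travel time t = x/v = 56.8 km / (0.428 m/s) = 56800 m / 0.428 m/s = 132700 s = 1.536 d.
k_1 L₀/(k_2−k_1) = 0.413×31.6/(1.52−0.413) = 13.05/1.107 = 11.79 mg/L.
e^(−k_1 t) = e^(−0.413×1.536) = 0.5303; e^(−k_2 t) = e^(−1.52×1.536) = 0.09684.
D = 11.79 × (0.5303 − 0.09684) + 0.422 × 0.09684 = 5.110 + 0.04087 = 5.151 mg/L.
DO = C_s − D = 10.2 − 5.151 = 5.049 mg/L.

DO ≈ 5.05 mg/L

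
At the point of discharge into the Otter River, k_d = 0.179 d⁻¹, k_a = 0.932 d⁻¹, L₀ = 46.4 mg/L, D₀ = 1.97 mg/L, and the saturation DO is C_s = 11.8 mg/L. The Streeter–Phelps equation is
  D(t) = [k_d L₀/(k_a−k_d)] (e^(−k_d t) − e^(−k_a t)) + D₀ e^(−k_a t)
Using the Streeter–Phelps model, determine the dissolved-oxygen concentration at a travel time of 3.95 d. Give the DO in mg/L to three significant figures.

DO ≈ 6.59 mg/L

k_d L₀/(k_a−k_d) = 0.179×46.4/(0.932−0.179) = 8.306/0.7530 = 11.03 mg/L.
e^(−k_d t) = e^(−0.179×3.950) = 0.4931; e^(−k_a t) = e^(−0.932×3.950) = 0.02519.
D = 11.03 × (0.4931 − 0.02519) + 1.97 × 0.02519 = 5.161 + 0.04962 = 5.211 mg/L.
DO = C_s − D = 11.8 − 5.211 = 6.589 mg/L.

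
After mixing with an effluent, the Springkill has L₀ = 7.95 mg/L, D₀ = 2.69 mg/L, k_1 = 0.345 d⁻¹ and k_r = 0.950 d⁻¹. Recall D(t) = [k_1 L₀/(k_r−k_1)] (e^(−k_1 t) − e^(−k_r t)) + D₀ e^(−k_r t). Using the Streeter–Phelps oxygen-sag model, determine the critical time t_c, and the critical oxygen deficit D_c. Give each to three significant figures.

With k_r/k_1 = 2.754 and 1 − D₀(k_r−k_1)/(k_1 L₀) = 0.4066,
t_c = ln(2.754 × 0.4066) / (0.950 − 0.345) = ln(1.120) / 0.6050 = 0.1131/0.6050 = 0.1869 d.
L(t_c) = L₀ e^(−k_1 t_c) = 7.95 × 0.9376 = 7.454 mg/L, and at the critical point k_r D_c = k_1 L, so D_c = (0.345/0.950) × 7.454 = 2.707 mg/L.

t_c ≈ 0.187 d; D_c ≈ 2.71 mg/L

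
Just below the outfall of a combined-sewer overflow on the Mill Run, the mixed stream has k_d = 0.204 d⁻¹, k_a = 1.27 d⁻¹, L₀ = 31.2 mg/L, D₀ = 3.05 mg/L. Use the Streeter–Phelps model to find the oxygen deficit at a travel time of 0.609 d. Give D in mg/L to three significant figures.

D ≈ 3.93 mg/L

k_d L₀/(k_a−k_d) = 0.204×31.2/(1.27−0.204) = 6.365/1.066 = 5.971 mg/L.
e^(−k_d t) = e^(−0.204×0.6090) = 0.8832; e^(−k_a t) = e^(−1.27×0.6090) = 0.4614.
D = 5.971 × (0.8832 − 0.4614) + 3.05 × 0.4614 = 2.518 + 1.407 = 3.925 mg/L.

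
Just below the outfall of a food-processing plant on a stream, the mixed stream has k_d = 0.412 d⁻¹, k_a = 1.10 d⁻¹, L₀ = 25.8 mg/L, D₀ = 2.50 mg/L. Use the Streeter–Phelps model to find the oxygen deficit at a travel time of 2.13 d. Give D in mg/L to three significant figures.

k_d L₀/(k_a−k_d) = 0.412×25.8/(1.10−0.412) = 10.63/0.6880 = 15.45 mg/L.
e^(−k_d t) = e^(−0.412×2.130) = 0.4158; e^(−k_a t) = e^(−1.10×2.130) = 0.09604.
D = 15.45 × (0.4158 − 0.09604) + 2.50 × 0.09604 = 4.940 + 0.2401 = 5.180 mg/L.

D ≈ 5.18 mg/L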